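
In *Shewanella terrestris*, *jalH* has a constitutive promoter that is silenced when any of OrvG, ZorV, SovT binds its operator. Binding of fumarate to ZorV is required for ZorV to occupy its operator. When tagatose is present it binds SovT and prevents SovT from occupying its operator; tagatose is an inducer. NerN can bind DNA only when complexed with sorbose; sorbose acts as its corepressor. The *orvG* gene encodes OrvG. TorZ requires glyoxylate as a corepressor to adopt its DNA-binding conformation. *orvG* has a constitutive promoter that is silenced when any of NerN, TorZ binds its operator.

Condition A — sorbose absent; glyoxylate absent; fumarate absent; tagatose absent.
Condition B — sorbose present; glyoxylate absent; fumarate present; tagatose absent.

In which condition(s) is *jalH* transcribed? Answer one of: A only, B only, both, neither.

neither

Condition A:
Sorbose is absent, so NerN is inactive.
Glyoxylate is absent, so TorZ is inactive.
With no repressor bound, *orvG* is transcribed.
So OrvG is produced and active.
Fumarate is absent, so ZorV is inactive.
Tagatose is absent, so SovT is active.
With repressor OrvG bound, *jalH* is not transcribed.
→ *jalH* is OFF in A.
Condition B:
Sorbose is present, so NerN is active.
Glyoxylate is absent, so TorZ is inactive.
With repressor NerN bound, *orvG* is not transcribed.
So OrvG is not produced.
Fumarate is present, so ZorV is active.
Tagatose is absent, so SovT is active.
With repressor ZorV bound, *jalH* is not transcribed.
→ *jalH* is OFF in B.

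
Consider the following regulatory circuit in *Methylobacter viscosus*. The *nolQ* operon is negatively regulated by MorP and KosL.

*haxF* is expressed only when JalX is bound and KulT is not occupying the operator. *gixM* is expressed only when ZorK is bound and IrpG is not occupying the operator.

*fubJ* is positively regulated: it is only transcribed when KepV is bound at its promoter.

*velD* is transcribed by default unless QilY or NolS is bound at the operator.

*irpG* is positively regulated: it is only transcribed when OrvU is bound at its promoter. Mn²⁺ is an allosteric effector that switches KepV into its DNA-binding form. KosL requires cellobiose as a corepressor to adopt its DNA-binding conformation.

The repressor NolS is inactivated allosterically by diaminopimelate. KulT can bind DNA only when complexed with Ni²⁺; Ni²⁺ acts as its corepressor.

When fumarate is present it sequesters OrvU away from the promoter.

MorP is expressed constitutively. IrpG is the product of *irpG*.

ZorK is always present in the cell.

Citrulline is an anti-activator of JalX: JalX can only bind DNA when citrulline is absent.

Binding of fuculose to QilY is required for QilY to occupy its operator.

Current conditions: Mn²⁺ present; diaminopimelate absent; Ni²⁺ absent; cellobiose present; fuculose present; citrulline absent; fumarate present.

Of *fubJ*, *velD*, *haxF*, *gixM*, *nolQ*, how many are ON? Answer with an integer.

Mn²⁺ is present, so KepV is active.
No repressor is bound and KepV is active, so *fubJ* is transcribed.
→ *fubJ* is ON.
Fuculose is present, so QilY is active.
Diaminopimelate is absent, so NolS is active.
With repressor QilY bound, *velD* is not transcribed.
→ *velD* is OFF.
Ni²⁺ is absent, so KulT is inactive.
Citrulline is absent, so JalX is active.
No repressor is bound and JalX is active, so *haxF* is transcribed.
→ *haxF* is ON.
Fumarate is present, so OrvU is inactive.
Required activator OrvU is absent, so *irpG* is not transcribed.
So IrpG is not produced.
ZorK is produced constitutively and is active.
No repressor is bound and ZorK is active, so *gixM* is transcribed.
→ *gixM* is ON.
MorP is produced constitutively and is active.
Cellobiose is present, so KosL is active.
With repressor MorP bound, *nolQ* is not transcribed.
→ *nolQ* is OFF.
3 of the 5 genes are transcribed.

3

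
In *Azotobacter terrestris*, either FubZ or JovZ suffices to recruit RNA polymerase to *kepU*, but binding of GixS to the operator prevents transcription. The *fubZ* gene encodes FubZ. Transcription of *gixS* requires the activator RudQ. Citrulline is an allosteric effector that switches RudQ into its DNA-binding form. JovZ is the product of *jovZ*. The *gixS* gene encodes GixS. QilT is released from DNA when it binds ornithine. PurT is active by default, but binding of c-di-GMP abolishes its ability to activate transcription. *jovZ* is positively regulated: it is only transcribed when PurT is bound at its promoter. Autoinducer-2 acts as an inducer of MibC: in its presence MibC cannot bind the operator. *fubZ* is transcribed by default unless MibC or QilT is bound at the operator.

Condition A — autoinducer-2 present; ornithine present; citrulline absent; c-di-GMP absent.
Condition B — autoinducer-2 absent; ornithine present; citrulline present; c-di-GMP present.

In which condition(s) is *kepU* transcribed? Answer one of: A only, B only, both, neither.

A only

Condition A:
Autoinducer-2 is present, so MibC is inactive.
Ornithine is present, so QilT is inactive.
With no repressor bound, *fubZ* is transcribed.
So FubZ is produced and active.
Citrulline is absent, so RudQ is inactive.
Required activator RudQ is absent, so *gixS* is not transcribed.
So GixS is not produced.
c-di-GMP is absent, so PurT is active.
No repressor is bound and PurT is active, so *jovZ* is transcribed.
So JovZ is produced and active.
Activator FubZ is present, so *kepU* is transcribed.
→ *kepU* is ON in A.
Condition B:
Autoinducer-2 is absent, so MibC is active.
Ornithine is present, so QilT is inactive.
With repressor MibC bound, *fubZ* is not transcribed.
So FubZ is not produced.
Citrulline is present, so RudQ is active.
No repressor is bound and RudQ is active, so *gixS* is transcribed.
So GixS is produced and active.
c-di-GMP is present, so PurT is inactive.
Required activator PurT is absent, so *jovZ* is not transcribed.
So JovZ is not produced.
With repressor GixS bound, *kepU* is not transcribed.
→ *kepU* is OFF in B.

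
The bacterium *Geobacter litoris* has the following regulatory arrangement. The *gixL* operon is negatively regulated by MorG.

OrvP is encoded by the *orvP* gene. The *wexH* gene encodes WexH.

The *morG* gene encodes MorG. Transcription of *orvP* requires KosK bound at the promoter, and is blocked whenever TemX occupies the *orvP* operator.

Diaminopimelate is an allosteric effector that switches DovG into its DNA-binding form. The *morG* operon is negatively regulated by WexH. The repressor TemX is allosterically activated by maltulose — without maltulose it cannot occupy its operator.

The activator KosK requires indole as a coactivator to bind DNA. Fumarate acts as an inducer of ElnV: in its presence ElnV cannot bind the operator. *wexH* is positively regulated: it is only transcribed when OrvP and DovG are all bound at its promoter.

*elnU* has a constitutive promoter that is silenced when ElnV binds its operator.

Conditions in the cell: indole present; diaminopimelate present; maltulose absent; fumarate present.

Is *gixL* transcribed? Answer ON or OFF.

ON

Indole is present, so KosK is active.
Maltulose is absent, so TemX is inactive.
No repressor is bound and KosK is active, so *orvP* is transcribed.
So OrvP is produced and active.
Diaminopimelate is present, so DovG is active.
No repressor is bound and OrvP and DovG are active, so *wexH* is transcribed.
So WexH is produced and active.
With repressor WexH bound, *morG* is not transcribed.
So MorG is not produced.
With no repressor bound, *gixL* is transcribed.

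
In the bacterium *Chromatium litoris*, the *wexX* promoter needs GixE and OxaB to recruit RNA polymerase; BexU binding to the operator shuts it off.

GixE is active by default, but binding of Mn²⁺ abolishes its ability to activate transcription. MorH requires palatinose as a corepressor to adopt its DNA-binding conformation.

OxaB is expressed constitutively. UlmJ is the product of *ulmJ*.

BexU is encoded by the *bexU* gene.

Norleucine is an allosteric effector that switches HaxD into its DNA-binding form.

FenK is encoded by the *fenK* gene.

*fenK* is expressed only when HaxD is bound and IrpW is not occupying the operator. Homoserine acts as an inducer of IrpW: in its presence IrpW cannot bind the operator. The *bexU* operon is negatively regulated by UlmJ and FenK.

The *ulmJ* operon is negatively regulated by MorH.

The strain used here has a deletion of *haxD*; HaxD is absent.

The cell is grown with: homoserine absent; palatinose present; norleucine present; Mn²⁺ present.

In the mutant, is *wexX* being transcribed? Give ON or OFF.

Mn²⁺ is present, so GixE is inactive.
OxaB is produced constitutively and is active.
Palatinose is present, so MorH is active.
With repressor MorH bound, *ulmJ* is not transcribed.
So UlmJ is not produced.
Homoserine is absent, so IrpW is active.
HaxD is non-functional in this strain, so it has no effect.
With repressor IrpW bound, *fenK* is not transcribed.
So FenK is not produced.
With no repressor bound, *bexU* is transcribed.
So BexU is produced and active.
With repressor BexU bound, *wexX* is not transcribed.

OFF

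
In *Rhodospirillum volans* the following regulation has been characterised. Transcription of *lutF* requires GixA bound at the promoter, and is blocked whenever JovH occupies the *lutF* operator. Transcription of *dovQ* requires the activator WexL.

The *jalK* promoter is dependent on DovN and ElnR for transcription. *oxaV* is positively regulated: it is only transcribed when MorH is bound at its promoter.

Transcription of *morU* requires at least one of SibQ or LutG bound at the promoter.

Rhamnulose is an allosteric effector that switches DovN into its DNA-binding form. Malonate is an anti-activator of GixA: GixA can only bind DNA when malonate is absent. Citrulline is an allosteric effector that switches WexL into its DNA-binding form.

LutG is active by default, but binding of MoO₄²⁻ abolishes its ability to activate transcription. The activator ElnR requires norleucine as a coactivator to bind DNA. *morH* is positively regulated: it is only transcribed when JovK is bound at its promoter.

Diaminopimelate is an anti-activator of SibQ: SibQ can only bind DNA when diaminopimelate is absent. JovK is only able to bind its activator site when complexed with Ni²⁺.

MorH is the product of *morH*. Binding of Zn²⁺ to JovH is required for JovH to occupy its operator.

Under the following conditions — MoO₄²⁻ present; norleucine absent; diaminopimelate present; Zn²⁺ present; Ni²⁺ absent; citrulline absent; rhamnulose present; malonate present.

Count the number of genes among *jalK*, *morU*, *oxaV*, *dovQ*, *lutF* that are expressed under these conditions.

Rhamnulose is present, so DovN is active.
Norleucine is absent, so ElnR is inactive.
Required activator ElnR is absent, so *jalK* is not transcribed.
→ *jalK* is OFF.
Diaminopimelate is present, so SibQ is inactive.
MoO₄²⁻ is present, so LutG is inactive.
No activator is available at the *morU* promoter, so *morU* is not transcribed.
→ *morU* is OFF.
Ni²⁺ is absent, so JovK is inactive.
Required activator JovK is absent, so *morH* is not transcribed.
So MorH is not produced.
Required activator MorH is absent, so *oxaV* is not transcribed.
→ *oxaV* is OFF.
Citrulline is absent, so WexL is inactive.
Required activator WexL is absent, so *dovQ* is not transcribed.
→ *dovQ* is OFF.
Malonate is present, so GixA is inactive.
Zn²⁺ is present, so JovH is active.
With repressor JovH bound, *lutF* is not transcribed.
→ *lutF* is OFF.
0 of the 5 genes are transcribed.

0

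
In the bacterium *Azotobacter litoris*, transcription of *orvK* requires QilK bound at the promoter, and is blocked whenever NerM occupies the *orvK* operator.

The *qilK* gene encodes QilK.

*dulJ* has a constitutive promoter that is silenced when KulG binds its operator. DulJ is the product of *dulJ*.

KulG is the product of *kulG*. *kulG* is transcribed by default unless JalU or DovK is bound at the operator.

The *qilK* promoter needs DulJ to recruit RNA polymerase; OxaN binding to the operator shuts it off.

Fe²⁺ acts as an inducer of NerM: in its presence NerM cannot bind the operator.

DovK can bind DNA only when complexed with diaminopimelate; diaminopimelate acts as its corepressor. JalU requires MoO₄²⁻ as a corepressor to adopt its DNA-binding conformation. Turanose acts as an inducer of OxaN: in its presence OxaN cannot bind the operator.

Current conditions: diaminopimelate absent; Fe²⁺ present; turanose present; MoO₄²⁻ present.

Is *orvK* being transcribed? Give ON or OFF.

ON

Turanose is present, so OxaN is inactive.
MoO₄²⁻ is present, so JalU is active.
Diaminopimelate is absent, so DovK is inactive.
With repressor JalU bound, *kulG* is not transcribed.
So KulG is not produced.
With no repressor bound, *dulJ* is transcribed.
So DulJ is produced and active.
No repressor is bound and DulJ is active, so *qilK* is transcribed.
So QilK is produced and active.
Fe²⁺ is present, so NerM is inactive.
No repressor is bound and QilK is active, so *orvK* is transcribed.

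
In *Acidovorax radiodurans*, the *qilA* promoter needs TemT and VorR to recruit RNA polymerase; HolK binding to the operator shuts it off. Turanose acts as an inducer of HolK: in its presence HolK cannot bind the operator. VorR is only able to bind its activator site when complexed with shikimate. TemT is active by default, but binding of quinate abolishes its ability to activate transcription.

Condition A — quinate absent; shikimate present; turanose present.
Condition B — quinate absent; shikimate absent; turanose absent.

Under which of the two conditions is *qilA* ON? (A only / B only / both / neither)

Condition A:
Quinate is absent, so TemT is active.
Shikimate is present, so VorR is active.
Turanose is present, so HolK is inactive.
No repressor is bound and TemT and VorR are active, so *qilA* is transcribed.
→ *qilA* is ON in A.
Condition B:
Quinate is absent, so TemT is active.
Shikimate is absent, so VorR is inactive.
Turanose is absent, so HolK is active.
With repressor HolK bound, *qilA* is not transcribed.
→ *qilA* is OFF in B.

A only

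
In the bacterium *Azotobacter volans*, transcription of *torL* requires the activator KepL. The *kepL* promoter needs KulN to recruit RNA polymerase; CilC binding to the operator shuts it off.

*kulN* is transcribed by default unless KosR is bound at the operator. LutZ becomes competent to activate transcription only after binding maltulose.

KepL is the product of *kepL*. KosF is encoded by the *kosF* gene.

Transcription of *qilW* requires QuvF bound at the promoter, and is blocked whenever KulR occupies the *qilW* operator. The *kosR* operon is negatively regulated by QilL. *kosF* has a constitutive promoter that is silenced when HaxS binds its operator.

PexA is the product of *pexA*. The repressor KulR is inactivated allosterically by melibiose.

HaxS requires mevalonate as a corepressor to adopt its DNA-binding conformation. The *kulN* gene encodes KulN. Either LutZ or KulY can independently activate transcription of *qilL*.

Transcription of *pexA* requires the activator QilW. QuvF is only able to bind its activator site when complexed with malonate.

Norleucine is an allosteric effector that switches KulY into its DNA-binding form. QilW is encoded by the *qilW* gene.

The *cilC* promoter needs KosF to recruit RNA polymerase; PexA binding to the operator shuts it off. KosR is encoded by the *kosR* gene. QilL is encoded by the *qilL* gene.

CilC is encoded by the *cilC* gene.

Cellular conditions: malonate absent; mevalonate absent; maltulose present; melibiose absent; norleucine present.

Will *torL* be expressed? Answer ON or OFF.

Maltulose is present, so LutZ is active.
Norleucine is present, so KulY is active.
Activator LutZ is present, so *qilL* is transcribed.
So QilL is produced and active.
With repressor QilL bound, *kosR* is not transcribed.
So KosR is not produced.
With no repressor bound, *kulN* is transcribed.
So KulN is produced and active.
Melibiose is absent, so KulR is active.
Malonate is absent, so QuvF is inactive.
With repressor KulR bound, *qilW* is not transcribed.
So QilW is not produced.
Required activator QilW is absent, so *pexA* is not transcribed.
So PexA is not produced.
Mevalonate is absent, so HaxS is inactive.
With no repressor bound, *kosF* is transcribed.
So KosF is produced and active.
No repressor is bound and KosF is active, so *cilC* is transcribed.
So CilC is produced and active.
With repressor CilC bound, *kepL* is not transcribed.
So KepL is not produced.
Required activator KepL is absent, so *torL* is not transcribed.

OFF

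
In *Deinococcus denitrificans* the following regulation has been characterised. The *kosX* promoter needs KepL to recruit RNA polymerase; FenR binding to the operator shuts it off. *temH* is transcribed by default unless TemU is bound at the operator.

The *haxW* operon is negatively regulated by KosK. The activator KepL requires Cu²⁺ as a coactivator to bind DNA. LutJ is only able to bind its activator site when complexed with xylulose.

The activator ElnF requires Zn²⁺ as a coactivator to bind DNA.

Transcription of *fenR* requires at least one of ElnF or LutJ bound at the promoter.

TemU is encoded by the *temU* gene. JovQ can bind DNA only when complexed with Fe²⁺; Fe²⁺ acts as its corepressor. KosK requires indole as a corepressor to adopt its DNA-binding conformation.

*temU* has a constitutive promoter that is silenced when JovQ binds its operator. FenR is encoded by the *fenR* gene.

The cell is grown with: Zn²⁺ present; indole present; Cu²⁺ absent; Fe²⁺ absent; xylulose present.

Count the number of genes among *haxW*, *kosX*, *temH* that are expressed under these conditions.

Indole is present, so KosK is active.
With repressor KosK bound, *haxW* is not transcribed.
→ *haxW* is OFF.
Cu²⁺ is absent, so KepL is inactive.
Zn²⁺ is present, so ElnF is active.
Xylulose is present, so LutJ is active.
Activator ElnF is present, so *fenR* is transcribed.
So FenR is produced and active.
With repressor FenR bound, *kosX* is not transcribed.
→ *kosX* is OFF.
Fe²⁺ is absent, so JovQ is inactive.
With no repressor bound, *temU* is transcribed.
So TemU is produced and active.
With repressor TemU bound, *temH* is not transcribed.
→ *temH* is OFF.
0 of the 3 genes are transcribed.

0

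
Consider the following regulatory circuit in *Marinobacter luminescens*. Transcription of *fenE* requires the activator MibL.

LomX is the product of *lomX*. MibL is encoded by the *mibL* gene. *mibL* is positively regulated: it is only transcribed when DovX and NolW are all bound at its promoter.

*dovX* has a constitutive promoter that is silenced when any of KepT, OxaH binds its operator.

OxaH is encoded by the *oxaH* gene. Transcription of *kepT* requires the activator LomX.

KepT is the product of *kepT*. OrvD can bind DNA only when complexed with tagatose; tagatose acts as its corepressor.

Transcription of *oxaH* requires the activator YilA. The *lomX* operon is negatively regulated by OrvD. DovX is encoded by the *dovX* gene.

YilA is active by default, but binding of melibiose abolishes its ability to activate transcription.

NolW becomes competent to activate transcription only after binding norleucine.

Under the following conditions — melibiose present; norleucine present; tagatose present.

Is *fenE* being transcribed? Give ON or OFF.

Tagatose is present, so OrvD is active.
With repressor OrvD bound, *lomX* is not transcribed.
So LomX is not produced.
Required activator LomX is absent, so *kepT* is not transcribed.
So KepT is not produced.
Melibiose is present, so YilA is inactive.
Required activator YilA is absent, so *oxaH* is not transcribed.
So OxaH is not produced.
With no repressor bound, *dovX* is transcribed.
So DovX is produced and active.
Norleucine is present, so NolW is active.
No repressor is bound and DovX and NolW are active, so *mibL* is transcribed.
So MibL is produced and active.
No repressor is bound and MibL is active, so *fenE* is transcribed.

ON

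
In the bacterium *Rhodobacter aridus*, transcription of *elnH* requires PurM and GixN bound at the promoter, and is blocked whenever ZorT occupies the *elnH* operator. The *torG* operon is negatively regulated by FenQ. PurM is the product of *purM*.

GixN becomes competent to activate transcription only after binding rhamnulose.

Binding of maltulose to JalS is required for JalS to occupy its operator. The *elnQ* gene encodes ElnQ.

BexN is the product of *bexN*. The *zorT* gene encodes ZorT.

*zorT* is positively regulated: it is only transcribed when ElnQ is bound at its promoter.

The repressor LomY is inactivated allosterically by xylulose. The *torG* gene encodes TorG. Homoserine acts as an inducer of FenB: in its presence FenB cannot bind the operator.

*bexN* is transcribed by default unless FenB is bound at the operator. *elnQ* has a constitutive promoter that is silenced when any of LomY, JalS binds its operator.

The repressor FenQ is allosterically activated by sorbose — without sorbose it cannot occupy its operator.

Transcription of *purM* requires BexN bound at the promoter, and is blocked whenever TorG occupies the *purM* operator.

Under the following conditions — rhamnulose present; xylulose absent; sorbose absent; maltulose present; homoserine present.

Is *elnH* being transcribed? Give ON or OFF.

OFF

Xylulose is absent, so LomY is active.
Maltulose is present, so JalS is active.
With repressor LomY bound, *elnQ* is not transcribed.
So ElnQ is not produced.
Required activator ElnQ is absent, so *zorT* is not transcribed.
So ZorT is not produced.
Sorbose is absent, so FenQ is inactive.
With no repressor bound, *torG* is transcribed.
So TorG is produced and active.
Homoserine is present, so FenB is inactive.
With no repressor bound, *bexN* is transcribed.
So BexN is produced and active.
With repressor TorG bound, *purM* is not transcribed.
So PurM is not produced.
Rhamnulose is present, so GixN is active.
Required activator PurM is absent, so *elnH* is not transcribed.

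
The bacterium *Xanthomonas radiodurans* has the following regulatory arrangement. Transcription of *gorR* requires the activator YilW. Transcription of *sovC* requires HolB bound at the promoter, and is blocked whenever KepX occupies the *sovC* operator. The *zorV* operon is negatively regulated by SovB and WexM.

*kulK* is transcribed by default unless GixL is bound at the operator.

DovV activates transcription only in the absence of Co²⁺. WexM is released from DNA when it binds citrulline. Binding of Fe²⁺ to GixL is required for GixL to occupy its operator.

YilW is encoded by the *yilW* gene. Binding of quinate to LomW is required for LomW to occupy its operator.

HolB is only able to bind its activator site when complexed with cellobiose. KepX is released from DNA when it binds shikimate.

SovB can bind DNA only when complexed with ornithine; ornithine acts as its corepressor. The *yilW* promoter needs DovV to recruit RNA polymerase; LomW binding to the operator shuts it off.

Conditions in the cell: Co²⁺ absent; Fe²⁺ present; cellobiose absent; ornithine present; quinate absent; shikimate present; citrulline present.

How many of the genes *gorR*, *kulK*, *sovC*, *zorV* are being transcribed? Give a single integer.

Quinate is absent, so LomW is inactive.
Co²⁺ is absent, so DovV is active.
No repressor is bound and DovV is active, so *yilW* is transcribed.
So YilW is produced and active.
No repressor is bound and YilW is active, so *gorR* is transcribed.
→ *gorR* is ON.
Fe²⁺ is present, so GixL is active.
With repressor GixL bound, *kulK* is not transcribed.
→ *kulK* is OFF.
Cellobiose is absent, so HolB is inactive.
Shikimate is present, so KepX is inactive.
Required activator HolB is absent, so *sovC* is not transcribed.
→ *sovC* is OFF.
Ornithine is present, so SovB is active.
Citrulline is present, so WexM is inactive.
With repressor SovB bound, *zorV* is not transcribed.
→ *zorV* is OFF.
1 of the 4 genes is transcribed.

1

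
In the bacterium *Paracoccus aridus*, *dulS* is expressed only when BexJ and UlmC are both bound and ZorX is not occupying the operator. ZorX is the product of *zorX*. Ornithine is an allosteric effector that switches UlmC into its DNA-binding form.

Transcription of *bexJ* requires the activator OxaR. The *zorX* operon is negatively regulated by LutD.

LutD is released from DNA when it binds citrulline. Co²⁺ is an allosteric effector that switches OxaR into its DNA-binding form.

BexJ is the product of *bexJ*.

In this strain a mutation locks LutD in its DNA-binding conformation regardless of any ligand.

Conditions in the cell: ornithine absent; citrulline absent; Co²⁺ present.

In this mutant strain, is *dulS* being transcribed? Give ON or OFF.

Co²⁺ is present, so OxaR is active.
No repressor is bound and OxaR is active, so *bexJ* is transcribed.
So BexJ is produced and active.
LutD is constitutively active in this strain.
With repressor LutD bound, *zorX* is not transcribed.
So ZorX is not produced.
Ornithine is absent, so UlmC is inactive.
Required activator UlmC is absent, so *dulS* is not transcribed.

OFF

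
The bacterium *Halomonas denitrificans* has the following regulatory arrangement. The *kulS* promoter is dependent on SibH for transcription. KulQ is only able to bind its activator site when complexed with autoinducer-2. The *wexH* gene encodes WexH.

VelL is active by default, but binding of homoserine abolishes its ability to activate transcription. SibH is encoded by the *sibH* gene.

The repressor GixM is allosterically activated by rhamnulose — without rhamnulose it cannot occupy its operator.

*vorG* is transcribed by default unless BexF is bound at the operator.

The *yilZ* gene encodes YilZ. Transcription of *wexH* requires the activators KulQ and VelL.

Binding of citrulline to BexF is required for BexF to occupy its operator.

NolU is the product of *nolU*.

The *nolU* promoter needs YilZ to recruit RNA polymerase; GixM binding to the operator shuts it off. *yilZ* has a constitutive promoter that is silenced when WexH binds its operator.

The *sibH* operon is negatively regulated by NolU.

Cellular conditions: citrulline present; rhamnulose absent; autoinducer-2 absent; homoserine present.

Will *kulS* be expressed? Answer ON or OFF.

OFF

Autoinducer-2 is absent, so KulQ is inactive.
Homoserine is present, so VelL is inactive.
Required activator KulQ is absent, so *wexH* is not transcribed.
So WexH is not produced.
With no repressor bound, *yilZ* is transcribed.
So YilZ is produced and active.
Rhamnulose is absent, so GixM is inactive.
No repressor is bound and YilZ is active, so *nolU* is transcribed.
So NolU is produced and active.
With repressor NolU bound, *sibH* is not transcribed.
So SibH is not produced.
Required activator SibH is absent, so *kulS* is not transcribed.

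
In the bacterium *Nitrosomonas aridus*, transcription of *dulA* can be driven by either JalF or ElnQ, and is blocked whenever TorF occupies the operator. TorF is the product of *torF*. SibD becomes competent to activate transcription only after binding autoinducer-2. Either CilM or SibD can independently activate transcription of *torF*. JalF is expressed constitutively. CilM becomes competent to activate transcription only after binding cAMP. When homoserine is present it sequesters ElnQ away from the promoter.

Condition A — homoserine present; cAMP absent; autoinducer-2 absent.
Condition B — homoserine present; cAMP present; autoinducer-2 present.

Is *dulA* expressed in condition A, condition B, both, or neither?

Condition A:
JalF is produced constitutively and is active.
Homoserine is present, so ElnQ is inactive.
cAMP is absent, so CilM is inactive.
Autoinducer-2 is absent, so SibD is inactive.
No activator is available at the *torF* promoter, so *torF* is not transcribed.
So TorF is not produced.
Activator JalF is present, so *dulA* is transcribed.
→ *dulA* is ON in A.
Condition B:
JalF is produced constitutively and is active.
Homoserine is present, so ElnQ is inactive.
cAMP is present, so CilM is active.
Autoinducer-2 is present, so SibD is active.
Activator CilM is present, so *torF* is transcribed.
So TorF is produced and active.
With repressor TorF bound, *dulA* is not transcribed.
→ *dulA* is OFF in B.

A only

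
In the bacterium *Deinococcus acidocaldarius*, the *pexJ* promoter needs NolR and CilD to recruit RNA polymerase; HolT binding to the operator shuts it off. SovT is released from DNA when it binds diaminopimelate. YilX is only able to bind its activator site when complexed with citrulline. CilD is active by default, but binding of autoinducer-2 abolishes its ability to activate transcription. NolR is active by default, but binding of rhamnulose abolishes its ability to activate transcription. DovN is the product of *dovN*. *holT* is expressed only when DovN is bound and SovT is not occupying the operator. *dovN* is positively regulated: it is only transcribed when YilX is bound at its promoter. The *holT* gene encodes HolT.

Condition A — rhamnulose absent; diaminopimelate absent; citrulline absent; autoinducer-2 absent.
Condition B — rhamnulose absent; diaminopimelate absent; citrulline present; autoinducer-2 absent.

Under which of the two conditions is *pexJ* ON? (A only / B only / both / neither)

Condition A:
Rhamnulose is absent, so NolR is active.
Diaminopimelate is absent, so SovT is active.
Citrulline is absent, so YilX is inactive.
Required activator YilX is absent, so *dovN* is not transcribed.
So DovN is not produced.
With repressor SovT bound, *holT* is not transcribed.
So HolT is not produced.
Autoinducer-2 is absent, so CilD is active.
No repressor is bound and NolR and CilD are active, so *pexJ* is transcribed.
→ *pexJ* is ON in A.
Condition B:
Rhamnulose is absent, so NolR is active.
Diaminopimelate is absent, so SovT is active.
Citrulline is present, so YilX is active.
No repressor is bound and YilX is active, so *dovN* is transcribed.
So DovN is produced and active.
With repressor SovT bound, *holT* is not transcribed.
So HolT is not produced.
Autoinducer-2 is absent, so CilD is active.
No repressor is bound and NolR and CilD are active, so *pexJ* is transcribed.
→ *pexJ* is ON in B.

both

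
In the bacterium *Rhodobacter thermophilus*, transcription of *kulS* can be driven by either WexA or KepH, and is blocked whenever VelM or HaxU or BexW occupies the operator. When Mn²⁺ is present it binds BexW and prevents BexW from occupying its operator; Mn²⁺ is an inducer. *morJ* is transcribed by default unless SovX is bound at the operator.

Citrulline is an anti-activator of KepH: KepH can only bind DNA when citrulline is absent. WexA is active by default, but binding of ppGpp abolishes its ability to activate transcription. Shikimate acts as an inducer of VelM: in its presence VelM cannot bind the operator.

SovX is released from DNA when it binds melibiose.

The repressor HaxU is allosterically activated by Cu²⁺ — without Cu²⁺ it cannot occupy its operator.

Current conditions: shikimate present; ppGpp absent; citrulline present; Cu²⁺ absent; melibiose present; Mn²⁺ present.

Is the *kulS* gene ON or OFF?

Shikimate is present, so VelM is inactive.
ppGpp is absent, so WexA is active.
Cu²⁺ is absent, so HaxU is inactive.
Citrulline is present, so KepH is inactive.
Mn²⁺ is present, so BexW is inactive.
Activator WexA is present, so *kulS* is transcribed.

ON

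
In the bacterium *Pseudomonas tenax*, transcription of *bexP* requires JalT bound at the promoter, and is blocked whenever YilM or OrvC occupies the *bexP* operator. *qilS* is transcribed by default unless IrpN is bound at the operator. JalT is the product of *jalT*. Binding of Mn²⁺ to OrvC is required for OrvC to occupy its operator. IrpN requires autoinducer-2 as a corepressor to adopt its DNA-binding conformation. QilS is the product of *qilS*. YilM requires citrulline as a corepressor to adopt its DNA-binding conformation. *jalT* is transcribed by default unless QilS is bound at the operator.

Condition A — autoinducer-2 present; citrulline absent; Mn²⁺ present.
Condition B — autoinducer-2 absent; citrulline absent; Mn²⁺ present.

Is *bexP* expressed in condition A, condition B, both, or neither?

Condition A:
Autoinducer-2 is present, so IrpN is active.
With repressor IrpN bound, *qilS* is not transcribed.
So QilS is not produced.
With no repressor bound, *jalT* is transcribed.
So JalT is produced and active.
Citrulline is absent, so YilM is inactive.
Mn²⁺ is present, so OrvC is active.
With repressor OrvC bound, *bexP* is not transcribed.
→ *bexP* is OFF in A.
Condition B:
Autoinducer-2 is absent, so IrpN is inactive.
With no repressor bound, *qilS* is transcribed.
So QilS is produced and active.
With repressor QilS bound, *jalT* is not transcribed.
So JalT is not produced.
Citrulline is absent, so YilM is inactive.
Mn²⁺ is present, so OrvC is active.
With repressor OrvC bound, *bexP* is not transcribed.
→ *bexP* is OFF in B.

neither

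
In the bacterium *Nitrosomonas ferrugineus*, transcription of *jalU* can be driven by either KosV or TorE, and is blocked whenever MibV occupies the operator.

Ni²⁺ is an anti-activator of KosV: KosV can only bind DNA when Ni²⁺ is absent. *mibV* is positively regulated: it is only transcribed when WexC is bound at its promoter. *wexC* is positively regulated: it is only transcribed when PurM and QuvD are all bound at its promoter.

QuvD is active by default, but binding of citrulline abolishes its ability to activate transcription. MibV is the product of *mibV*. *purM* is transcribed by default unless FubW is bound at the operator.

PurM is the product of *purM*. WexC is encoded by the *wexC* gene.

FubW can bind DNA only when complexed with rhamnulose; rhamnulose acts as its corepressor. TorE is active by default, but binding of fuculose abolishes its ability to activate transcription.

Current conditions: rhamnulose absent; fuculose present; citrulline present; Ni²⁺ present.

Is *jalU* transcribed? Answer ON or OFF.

OFF

Ni²⁺ is present, so KosV is inactive.
Fuculose is present, so TorE is inactive.
Rhamnulose is absent, so FubW is inactive.
With no repressor bound, *purM* is transcribed.
So PurM is produced and active.
Citrulline is present, so QuvD is inactive.
Required activator QuvD is absent, so *wexC* is not transcribed.
So WexC is not produced.
Required activator WexC is absent, so *mibV* is not transcribed.
So MibV is not produced.
No activator is available at the *jalU* promoter, so *jalU* is not transcribed.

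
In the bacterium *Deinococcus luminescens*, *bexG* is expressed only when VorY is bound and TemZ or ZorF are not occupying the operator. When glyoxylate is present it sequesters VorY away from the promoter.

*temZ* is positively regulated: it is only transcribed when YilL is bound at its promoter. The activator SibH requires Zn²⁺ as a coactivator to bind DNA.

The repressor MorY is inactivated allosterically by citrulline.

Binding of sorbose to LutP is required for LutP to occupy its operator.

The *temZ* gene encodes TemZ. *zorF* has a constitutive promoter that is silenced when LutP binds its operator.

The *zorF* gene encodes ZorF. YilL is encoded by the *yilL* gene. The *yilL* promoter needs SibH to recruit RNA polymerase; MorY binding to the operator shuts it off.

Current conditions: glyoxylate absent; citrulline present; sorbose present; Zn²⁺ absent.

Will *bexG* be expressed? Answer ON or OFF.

Citrulline is present, so MorY is inactive.
Zn²⁺ is absent, so SibH is inactive.
Required activator SibH is absent, so *yilL* is not transcribed.
So YilL is not produced.
Required activator YilL is absent, so *temZ* is not transcribed.
So TemZ is not produced.
Sorbose is present, so LutP is active.
With repressor LutP bound, *zorF* is not transcribed.
So ZorF is not produced.
Glyoxylate is absent, so VorY is active.
No repressor is bound and VorY is active, so *bexG* is transcribed.

ON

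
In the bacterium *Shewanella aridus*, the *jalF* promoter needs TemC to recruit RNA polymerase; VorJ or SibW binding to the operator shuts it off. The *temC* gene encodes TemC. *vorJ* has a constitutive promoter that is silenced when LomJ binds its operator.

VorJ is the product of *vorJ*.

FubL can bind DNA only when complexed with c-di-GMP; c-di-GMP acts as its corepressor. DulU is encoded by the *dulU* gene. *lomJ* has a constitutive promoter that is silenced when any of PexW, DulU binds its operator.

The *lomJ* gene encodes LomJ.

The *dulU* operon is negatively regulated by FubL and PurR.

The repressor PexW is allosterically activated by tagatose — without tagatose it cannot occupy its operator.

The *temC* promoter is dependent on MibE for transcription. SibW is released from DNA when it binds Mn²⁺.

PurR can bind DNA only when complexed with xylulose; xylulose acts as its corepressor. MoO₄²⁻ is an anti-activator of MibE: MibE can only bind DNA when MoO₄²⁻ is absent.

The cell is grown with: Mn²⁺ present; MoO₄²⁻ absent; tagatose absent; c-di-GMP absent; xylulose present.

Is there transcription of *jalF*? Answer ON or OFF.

ON

MoO₄²⁻ is absent, so MibE is active.
No repressor is bound and MibE is active, so *temC* is transcribed.
So TemC is produced and active.
Tagatose is absent, so PexW is inactive.
c-di-GMP is absent, so FubL is inactive.
Xylulose is present, so PurR is active.
With repressor PurR bound, *dulU* is not transcribed.
So DulU is not produced.
With no repressor bound, *lomJ* is transcribed.
So LomJ is produced and active.
With repressor LomJ bound, *vorJ* is not transcribed.
So VorJ is not produced.
Mn²⁺ is present, so SibW is inactive.
No repressor is bound and TemC is active, so *jalF* is transcribed.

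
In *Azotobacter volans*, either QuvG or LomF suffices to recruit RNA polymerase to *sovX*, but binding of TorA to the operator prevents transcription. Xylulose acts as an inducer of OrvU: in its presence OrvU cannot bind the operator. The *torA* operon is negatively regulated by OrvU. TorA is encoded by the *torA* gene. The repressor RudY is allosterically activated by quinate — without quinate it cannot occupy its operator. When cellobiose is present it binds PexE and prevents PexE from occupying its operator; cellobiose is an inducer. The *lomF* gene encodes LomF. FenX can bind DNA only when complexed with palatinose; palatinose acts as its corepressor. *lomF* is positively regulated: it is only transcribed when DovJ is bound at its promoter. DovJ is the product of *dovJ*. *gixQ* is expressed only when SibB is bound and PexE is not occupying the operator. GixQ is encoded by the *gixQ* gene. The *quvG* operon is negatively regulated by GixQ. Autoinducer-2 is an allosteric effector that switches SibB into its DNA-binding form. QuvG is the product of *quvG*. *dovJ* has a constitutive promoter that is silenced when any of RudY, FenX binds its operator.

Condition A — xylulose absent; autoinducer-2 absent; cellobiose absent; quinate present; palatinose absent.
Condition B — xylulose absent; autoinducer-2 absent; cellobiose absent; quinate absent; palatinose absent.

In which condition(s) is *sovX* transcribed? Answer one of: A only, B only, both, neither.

Condition A:
Xylulose is absent, so OrvU is active.
With repressor OrvU bound, *torA* is not transcribed.
So TorA is not produced.
Autoinducer-2 is absent, so SibB is inactive.
Cellobiose is absent, so PexE is active.
With repressor PexE bound, *gixQ* is not transcribed.
So GixQ is not produced.
With no repressor bound, *quvG* is transcribed.
So QuvG is produced and active.
Quinate is present, so RudY is active.
Palatinose is absent, so FenX is inactive.
With repressor RudY bound, *dovJ* is not transcribed.
So DovJ is not produced.
Required activator DovJ is absent, so *lomF* is not transcribed.
So LomF is not produced.
Activator QuvG is present, so *sovX* is transcribed.
→ *sovX* is ON in A.
Condition B:
Xylulose is absent, so OrvU is active.
With repressor OrvU bound, *torA* is not transcribed.
So TorA is not produced.
Autoinducer-2 is absent, so SibB is inactive.
Cellobiose is absent, so PexE is active.
With repressor PexE bound, *gixQ* is not transcribed.
So GixQ is not produced.
With no repressor bound, *quvG* is transcribed.
So QuvG is produced and active.
Quinate is absent, so RudY is inactive.
Palatinose is absent, so FenX is inactive.
With no repressor bound, *dovJ* is transcribed.
So DovJ is produced and active.
No repressor is bound and DovJ is active, so *lomF* is transcribed.
So LomF is produced and active.
Activator QuvG is present, so *sovX* is transcribed.
→ *sovX* is ON in B.

both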